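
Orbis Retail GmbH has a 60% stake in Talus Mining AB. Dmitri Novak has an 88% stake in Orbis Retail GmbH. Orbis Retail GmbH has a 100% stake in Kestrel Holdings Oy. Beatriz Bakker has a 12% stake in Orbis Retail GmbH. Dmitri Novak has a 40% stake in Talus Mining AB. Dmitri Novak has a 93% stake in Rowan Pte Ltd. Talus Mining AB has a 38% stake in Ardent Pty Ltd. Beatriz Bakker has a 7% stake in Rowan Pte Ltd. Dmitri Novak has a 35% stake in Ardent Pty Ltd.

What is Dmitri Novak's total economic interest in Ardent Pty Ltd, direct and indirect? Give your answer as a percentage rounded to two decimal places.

Dmitri reaches Ardent along 3 paths.
Via Talus: 40% × 38% = 15.2%.
Via Orbis → Talus: 88% × 60% × 38% = 20.064%.
Direct stake: 35% = 35%.
Total: 15.2% + 20.064% + 35% = 70.264%.
Rounded: 70.26%.

70.26%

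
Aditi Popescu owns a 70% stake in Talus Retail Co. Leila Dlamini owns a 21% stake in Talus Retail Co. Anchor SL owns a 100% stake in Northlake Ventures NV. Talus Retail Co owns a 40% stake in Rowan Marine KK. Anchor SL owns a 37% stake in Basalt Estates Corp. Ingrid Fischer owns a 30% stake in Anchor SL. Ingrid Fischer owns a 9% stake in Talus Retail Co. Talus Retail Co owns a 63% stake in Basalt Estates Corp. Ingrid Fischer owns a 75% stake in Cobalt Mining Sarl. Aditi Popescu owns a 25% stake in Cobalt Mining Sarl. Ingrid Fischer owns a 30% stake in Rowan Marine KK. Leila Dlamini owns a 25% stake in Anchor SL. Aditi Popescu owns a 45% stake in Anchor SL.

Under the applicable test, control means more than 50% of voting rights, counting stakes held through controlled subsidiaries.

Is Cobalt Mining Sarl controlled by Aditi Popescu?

No

Aditi holds 70% of Talus, so Aditi controls Talus.
Talus holds 63% of Basalt, so Aditi controls Basalt.
In Cobalt, Aditi's side holds only 25%, not > 50%.
So Aditi does not control Cobalt.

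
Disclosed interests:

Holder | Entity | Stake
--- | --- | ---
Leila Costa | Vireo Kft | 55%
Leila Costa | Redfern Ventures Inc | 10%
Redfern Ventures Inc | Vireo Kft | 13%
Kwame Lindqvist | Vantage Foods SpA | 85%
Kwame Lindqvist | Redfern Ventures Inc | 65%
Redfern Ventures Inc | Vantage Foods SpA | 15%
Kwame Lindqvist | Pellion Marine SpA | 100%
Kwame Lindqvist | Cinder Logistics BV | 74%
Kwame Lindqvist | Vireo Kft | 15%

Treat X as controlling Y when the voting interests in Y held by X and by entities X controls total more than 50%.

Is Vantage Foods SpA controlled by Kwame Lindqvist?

Kwame holds 65% of Redfern, so Kwame controls Redfern.
Kwame and Redfern together hold 85% + 15% = 100% of Vantage, so Kwame controls Vantage.

Yes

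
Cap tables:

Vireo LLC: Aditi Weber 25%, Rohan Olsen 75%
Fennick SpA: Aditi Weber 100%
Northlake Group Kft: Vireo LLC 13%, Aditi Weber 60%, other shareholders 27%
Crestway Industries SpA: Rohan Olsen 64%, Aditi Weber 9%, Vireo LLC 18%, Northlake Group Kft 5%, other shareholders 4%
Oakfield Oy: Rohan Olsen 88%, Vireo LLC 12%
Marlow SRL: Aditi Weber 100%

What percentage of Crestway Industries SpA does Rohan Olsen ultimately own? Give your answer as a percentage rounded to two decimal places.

Rohan reaches Crestway along 3 paths.
Direct stake: 64% = 64%.
Via Vireo: 75% × 18% = 13.5%.
Via Vireo → Northlake: 75% × 13% × 5% = 0.4875%.
Total: 64% + 13.5% + 0.4875% = 77.9875%.
Rounded: 77.99%.

77.99%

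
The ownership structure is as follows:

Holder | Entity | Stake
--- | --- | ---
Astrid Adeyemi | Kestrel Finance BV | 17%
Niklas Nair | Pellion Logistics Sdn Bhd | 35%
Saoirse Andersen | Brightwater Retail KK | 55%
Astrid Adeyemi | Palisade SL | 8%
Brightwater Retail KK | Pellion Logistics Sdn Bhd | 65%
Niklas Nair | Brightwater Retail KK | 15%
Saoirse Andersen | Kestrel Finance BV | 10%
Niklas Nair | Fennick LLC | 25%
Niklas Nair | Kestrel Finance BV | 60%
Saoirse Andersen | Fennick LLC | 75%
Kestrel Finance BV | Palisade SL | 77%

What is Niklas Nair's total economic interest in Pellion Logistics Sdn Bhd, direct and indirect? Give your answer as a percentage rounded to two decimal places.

44.75%

Niklas reaches Pellion along 2 paths.
Direct stake: 35% = 35%.
Via Brightwater: 15% × 65% = 9.75%.
Total: 35% + 9.75% = 44.75%.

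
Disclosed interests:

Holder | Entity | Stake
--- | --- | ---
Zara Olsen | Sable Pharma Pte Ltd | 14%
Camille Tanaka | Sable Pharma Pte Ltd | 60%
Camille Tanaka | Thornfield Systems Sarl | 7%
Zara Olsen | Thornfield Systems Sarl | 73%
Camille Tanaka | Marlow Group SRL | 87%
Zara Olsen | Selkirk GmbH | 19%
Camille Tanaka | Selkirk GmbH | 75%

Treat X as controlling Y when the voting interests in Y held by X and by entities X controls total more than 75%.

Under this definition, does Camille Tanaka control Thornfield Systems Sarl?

No

Camille holds 87% of Marlow, so Camille controls Marlow.
In Thornfield, Camille's side holds only 7%, not > 75%.
So Camille does not control Thornfield.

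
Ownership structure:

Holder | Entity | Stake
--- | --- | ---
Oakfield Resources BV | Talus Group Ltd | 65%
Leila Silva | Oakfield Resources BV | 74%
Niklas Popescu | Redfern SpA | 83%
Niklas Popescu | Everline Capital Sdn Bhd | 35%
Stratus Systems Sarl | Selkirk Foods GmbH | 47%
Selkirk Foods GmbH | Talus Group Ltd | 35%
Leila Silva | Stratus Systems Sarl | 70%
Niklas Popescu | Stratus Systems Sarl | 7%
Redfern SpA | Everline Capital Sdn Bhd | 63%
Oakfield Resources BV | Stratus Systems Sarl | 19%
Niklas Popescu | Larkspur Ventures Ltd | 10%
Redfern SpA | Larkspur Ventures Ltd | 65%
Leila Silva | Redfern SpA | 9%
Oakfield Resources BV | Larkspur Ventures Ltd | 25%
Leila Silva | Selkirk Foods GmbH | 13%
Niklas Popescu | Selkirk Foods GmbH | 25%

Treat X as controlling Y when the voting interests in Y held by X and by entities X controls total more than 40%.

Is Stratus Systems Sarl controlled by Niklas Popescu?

No

Niklas holds 83% of Redfern, so Niklas controls Redfern.
Redfern and Niklas together hold 65% + 10% = 75% of Larkspur, so Niklas controls Larkspur.
Niklas and Redfern together hold 35% + 63% = 98% of Everline, so Niklas controls Everline.
In Stratus, Niklas's side holds only 7%, not > 40%.
So Niklas does not control Stratus.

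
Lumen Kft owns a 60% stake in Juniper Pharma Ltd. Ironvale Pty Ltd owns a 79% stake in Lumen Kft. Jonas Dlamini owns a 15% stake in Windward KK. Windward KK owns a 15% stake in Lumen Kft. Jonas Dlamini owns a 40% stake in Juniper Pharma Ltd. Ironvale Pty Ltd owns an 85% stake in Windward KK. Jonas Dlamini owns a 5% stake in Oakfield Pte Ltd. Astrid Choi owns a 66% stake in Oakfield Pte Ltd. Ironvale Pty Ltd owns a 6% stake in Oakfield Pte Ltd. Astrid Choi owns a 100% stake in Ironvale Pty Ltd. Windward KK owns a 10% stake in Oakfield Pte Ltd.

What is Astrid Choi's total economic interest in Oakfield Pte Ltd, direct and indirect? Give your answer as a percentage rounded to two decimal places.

Astrid reaches Oakfield along 3 paths.
Via Ironvale → Windward: 100% × 85% × 10% = 8.5%.
Direct stake: 66% = 66%.
Via Ironvale: 100% × 6% = 6%.
Total: 8.5% + 66% + 6% = 80.5%.
Rounded: 80.50%.

80.50%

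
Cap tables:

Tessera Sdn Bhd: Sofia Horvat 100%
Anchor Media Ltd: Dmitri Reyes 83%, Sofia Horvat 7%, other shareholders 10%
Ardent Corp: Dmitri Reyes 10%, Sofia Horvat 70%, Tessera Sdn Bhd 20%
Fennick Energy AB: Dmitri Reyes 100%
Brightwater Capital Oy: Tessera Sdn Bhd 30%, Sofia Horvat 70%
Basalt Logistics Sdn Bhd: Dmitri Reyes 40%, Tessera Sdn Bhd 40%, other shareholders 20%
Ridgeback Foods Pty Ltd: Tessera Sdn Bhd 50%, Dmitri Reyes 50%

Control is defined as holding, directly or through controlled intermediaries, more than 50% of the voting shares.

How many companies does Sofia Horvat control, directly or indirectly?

Sofia holds 100% of Tessera, so Sofia controls Tessera.
Sofia and Tessera together hold 70% + 20% = 90% of Ardent, so Sofia controls Ardent.
Tessera and Sofia together hold 30% + 70% = 100% of Brightwater, so Sofia controls Brightwater.
No other company's threshold is met.
Sofia controls 3 companies.

3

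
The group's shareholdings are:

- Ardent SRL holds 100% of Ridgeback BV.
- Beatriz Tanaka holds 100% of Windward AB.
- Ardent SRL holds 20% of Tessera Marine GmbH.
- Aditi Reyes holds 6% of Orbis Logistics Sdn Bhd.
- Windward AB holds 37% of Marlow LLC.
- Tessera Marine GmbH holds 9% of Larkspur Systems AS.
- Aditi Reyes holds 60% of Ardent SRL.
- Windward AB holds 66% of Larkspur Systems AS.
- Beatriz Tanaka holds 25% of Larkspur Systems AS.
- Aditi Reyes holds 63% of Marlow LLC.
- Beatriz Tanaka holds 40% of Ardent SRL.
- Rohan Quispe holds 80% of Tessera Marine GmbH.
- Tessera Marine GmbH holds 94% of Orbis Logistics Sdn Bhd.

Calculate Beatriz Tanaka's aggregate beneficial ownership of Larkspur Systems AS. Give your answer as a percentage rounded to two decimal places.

91.72%

Beatriz reaches Larkspur along 3 paths.
Direct stake: 25% = 25%.
Via Windward: 100% × 66% = 66%.
Via Ardent → Tessera: 40% × 20% × 9% = 0.72%.
Total: 25% + 66% + 0.72% = 91.72%.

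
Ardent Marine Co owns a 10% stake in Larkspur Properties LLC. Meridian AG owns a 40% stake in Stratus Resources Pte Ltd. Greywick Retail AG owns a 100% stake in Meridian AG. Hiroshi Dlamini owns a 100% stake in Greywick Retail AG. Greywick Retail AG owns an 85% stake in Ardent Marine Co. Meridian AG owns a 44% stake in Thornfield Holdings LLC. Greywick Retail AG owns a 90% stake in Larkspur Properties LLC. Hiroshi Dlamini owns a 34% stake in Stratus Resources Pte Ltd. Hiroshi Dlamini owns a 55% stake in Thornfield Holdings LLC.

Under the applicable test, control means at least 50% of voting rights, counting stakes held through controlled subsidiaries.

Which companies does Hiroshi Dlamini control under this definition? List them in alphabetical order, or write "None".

Ardent Marine Co, Greywick Retail AG, Larkspur Properties LLC, Meridian AG, Stratus Resources Pte Ltd, Thornfield Holdings LLC

Hiroshi holds 100% of Greywick, so Hiroshi controls Greywick.
Greywick holds 85% of Ardent, so Hiroshi controls Ardent.
Greywick holds 100% of Meridian, so Hiroshi controls Meridian.
Hiroshi and Meridian together hold 34% + 40% = 74% of Stratus, so Hiroshi controls Stratus.
Ardent and Greywick together hold 10% + 90% = 100% of Larkspur, so Hiroshi controls Larkspur.
Meridian and Hiroshi together hold 44% + 55% = 99% of Thornfield, so Hiroshi controls Thornfield.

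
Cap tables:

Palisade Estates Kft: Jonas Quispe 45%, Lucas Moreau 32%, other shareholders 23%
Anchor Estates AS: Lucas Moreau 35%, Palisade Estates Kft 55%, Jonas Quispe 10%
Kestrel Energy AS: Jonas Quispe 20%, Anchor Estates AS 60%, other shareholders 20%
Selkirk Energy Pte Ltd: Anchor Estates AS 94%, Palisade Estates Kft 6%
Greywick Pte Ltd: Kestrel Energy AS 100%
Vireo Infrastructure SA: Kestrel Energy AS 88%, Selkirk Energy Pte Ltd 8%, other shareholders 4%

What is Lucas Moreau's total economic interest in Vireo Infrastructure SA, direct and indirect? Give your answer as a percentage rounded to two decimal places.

Lucas reaches Vireo along 5 paths.
Via Anchor → Kestrel: 35% × 60% × 88% = 18.48%.
Via Palisade → Anchor → Kestrel: 32% × 55% × 60% × 88% = 9.2928%.
Via Anchor → Selkirk: 35% × 94% × 8% = 2.632%.
Via Palisade → Anchor → Selkirk: 32% × 55% × 94% × 8% = 1.32352%.
Via Palisade → Selkirk: 32% × 6% × 8% = 0.1536%.
Total: 18.48% + 9.2928% + 2.632% + 1.32352% + 0.1536% = 31.88192%.
Rounded: 31.88%.

31.88%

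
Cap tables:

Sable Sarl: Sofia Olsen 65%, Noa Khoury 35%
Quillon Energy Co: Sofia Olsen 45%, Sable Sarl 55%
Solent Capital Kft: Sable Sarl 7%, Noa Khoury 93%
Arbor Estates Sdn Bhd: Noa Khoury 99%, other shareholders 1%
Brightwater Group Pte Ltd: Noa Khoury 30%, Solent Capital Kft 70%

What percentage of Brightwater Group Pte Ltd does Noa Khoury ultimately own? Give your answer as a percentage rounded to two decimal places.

Noa reaches Brightwater along 3 paths.
Direct stake: 30% = 30%.
Via Sable → Solent: 35% × 7% × 70% = 1.715%.
Via Solent: 93% × 70% = 65.1%.
Total: 30% + 1.715% + 65.1% = 96.815%.
Rounded: 96.82%.

96.82%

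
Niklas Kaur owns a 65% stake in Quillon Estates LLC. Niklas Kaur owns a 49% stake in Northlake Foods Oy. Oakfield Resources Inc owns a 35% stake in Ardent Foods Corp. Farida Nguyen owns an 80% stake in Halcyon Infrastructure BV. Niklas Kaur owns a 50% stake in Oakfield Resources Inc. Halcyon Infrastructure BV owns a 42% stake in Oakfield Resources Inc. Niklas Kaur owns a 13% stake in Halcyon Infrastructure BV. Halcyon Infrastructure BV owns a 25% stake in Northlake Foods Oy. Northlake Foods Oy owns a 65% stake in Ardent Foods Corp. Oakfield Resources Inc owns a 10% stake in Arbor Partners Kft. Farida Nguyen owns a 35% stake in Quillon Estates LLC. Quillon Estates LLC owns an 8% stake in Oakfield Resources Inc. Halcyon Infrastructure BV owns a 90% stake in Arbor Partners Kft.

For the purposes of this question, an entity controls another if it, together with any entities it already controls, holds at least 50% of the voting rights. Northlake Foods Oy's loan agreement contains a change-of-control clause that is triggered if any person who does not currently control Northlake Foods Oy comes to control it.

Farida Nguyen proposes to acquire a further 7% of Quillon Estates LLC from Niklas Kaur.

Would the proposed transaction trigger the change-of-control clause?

No

The purchase adds only to Farida's holdings (Niklas's stake shrinks), so Farida is the only person who could newly come to control Northlake.
Farida holds 80% of Halcyon, so Farida controls Halcyon.
Halcyon holds 90% of Arbor, so Farida controls Arbor.
In Northlake, Farida's side holds only 25%, not ≥ 50%.
So before the transaction, Farida does not control Northlake.
After the purchase, Farida's direct stake in Quillon rises to 35% + 7% = 42%, and Niklas's stake falls to 58%.
Farida's side now holds 42% of Quillon, not ≥ 50%, so Farida still does not control Quillon.
After the transaction, Farida's side holds 25% of Northlake, not ≥ 50%, so Farida still does not control Northlake.
No new person acquires control, so the clause is not triggered.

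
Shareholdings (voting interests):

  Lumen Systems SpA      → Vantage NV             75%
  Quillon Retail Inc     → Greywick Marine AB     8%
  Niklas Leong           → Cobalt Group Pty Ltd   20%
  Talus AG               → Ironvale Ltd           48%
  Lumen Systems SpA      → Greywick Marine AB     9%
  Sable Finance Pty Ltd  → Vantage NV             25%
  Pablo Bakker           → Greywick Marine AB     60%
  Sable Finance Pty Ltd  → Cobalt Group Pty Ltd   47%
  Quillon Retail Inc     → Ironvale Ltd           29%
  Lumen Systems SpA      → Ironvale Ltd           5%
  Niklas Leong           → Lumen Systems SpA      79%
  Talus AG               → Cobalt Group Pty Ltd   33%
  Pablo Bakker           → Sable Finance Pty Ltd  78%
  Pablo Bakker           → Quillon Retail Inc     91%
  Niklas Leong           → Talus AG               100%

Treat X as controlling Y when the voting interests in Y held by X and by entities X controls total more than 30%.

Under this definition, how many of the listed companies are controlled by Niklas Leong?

5

Niklas holds 79% of Lumen, so Niklas controls Lumen.
Lumen holds 75% of Vantage, so Niklas controls Vantage.
Niklas holds 100% of Talus, so Niklas controls Talus.
Talus and Niklas together hold 33% + 20% = 53% of Cobalt, so Niklas controls Cobalt.
Lumen and Talus together hold 5% + 48% = 53% of Ironvale, so Niklas controls Ironvale.
No other company's threshold is met.
Niklas controls 5 companies.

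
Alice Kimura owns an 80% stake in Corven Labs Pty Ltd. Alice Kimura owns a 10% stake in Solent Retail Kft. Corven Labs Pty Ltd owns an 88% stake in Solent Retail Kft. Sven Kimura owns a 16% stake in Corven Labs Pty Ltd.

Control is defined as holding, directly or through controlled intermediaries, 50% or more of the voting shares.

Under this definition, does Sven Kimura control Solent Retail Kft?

Sven's largest direct stake is 16% in Corven, which does not meet the threshold, so Sven controls no company.
Neither Sven nor any entity Sven controls holds any voting interest in Solent.
So Sven does not control Solent.

No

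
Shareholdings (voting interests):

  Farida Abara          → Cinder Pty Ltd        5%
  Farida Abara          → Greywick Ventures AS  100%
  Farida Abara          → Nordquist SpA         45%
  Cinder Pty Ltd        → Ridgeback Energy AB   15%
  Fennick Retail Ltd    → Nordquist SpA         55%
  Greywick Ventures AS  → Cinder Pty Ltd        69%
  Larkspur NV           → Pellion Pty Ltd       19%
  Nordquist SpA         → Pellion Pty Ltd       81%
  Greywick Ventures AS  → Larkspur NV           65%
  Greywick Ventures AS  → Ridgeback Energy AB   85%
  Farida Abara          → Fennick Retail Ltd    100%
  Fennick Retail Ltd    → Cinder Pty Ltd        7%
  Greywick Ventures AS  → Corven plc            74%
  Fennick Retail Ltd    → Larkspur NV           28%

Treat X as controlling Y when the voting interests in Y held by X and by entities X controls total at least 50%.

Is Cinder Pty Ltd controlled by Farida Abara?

Yes

Farida holds 100% of Fennick, so Farida controls Fennick.
Farida holds 100% of Greywick, so Farida controls Greywick.
Greywick and Farida and Fennick together hold 69% + 5% + 7% = 81% of Cinder, so Farida controls Cinder.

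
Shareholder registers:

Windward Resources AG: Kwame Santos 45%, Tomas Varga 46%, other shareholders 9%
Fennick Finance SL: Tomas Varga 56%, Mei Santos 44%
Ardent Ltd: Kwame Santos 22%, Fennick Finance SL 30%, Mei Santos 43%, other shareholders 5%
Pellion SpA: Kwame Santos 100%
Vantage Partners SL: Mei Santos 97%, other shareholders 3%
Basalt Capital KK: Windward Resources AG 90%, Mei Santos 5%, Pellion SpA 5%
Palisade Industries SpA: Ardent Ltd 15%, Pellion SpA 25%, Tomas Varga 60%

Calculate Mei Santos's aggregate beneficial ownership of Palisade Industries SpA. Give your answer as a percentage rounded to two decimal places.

8.43%

Mei reaches Palisade along 2 paths.
Via Fennick → Ardent: 44% × 30% × 15% = 1.98%.
Via Ardent: 43% × 15% = 6.45%.
Total: 1.98% + 6.45% = 8.43%.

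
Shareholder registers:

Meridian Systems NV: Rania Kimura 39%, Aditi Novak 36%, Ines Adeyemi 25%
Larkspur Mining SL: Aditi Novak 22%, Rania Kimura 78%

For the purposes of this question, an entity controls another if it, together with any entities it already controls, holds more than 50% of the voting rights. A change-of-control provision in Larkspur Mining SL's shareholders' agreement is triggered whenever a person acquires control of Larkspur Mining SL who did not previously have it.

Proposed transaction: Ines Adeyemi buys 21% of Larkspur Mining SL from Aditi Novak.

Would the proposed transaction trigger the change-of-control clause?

No

The purchase adds only to Ines's holdings (Aditi's stake shrinks), so Ines is the only person who could newly come to control Larkspur.
Ines's largest direct stake is 25% in Meridian, which does not meet the threshold, so Ines controls no company.
Neither Ines nor any entity Ines controls holds any voting interest in Larkspur.
So before the transaction, Ines does not control Larkspur.
After the purchase, Ines holds 21% of Larkspur directly, and Aditi's stake falls to 1%.
After the transaction, Ines's side holds 21% of Larkspur, not > 50%, so Ines still does not control Larkspur.
No new person acquires control, so the clause is not triggered.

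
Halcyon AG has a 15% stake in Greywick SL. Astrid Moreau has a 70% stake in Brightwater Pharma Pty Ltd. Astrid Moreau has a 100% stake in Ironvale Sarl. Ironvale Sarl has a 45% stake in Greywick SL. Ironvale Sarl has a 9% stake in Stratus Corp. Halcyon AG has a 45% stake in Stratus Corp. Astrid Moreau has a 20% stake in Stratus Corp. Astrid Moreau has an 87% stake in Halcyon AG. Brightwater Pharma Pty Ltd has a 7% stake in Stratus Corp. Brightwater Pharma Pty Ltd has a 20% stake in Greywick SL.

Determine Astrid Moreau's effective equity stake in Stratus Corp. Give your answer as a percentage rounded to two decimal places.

73.05%

Astrid reaches Stratus along 4 paths.
Via Ironvale: 100% × 9% = 9%.
Via Halcyon: 87% × 45% = 39.15%.
Direct stake: 20% = 20%.
Via Brightwater: 70% × 7% = 4.9%.
Total: 9% + 39.15% + 20% + 4.9% = 73.05%.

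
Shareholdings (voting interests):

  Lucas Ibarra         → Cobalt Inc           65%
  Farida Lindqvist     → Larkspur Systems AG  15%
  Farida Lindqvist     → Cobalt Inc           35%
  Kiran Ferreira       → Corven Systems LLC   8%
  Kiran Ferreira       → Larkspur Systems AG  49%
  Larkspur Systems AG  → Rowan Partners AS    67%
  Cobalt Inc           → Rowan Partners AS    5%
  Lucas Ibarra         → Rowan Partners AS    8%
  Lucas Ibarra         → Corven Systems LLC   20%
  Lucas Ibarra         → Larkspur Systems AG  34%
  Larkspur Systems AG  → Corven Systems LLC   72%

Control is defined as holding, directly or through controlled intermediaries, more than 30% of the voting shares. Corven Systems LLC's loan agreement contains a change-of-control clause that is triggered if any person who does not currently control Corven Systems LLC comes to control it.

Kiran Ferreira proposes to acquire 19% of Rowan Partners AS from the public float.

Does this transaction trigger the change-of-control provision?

The purchase changes only Kiran's holdings, so Kiran is the only person who could newly come to control Corven.
Kiran holds 49% of Larkspur, so Kiran controls Larkspur.
Larkspur and Kiran together hold 72% + 8% = 80% of Corven, so Kiran controls Corven.
So Kiran already controls Corven before the transaction.
After the purchase, Kiran holds 19% of Rowan directly.
Kiran controlled Corven already, so this is not a new person acquiring control; every other person's position is unchanged or reduced.
No new person acquires control, so the clause is not triggered.

No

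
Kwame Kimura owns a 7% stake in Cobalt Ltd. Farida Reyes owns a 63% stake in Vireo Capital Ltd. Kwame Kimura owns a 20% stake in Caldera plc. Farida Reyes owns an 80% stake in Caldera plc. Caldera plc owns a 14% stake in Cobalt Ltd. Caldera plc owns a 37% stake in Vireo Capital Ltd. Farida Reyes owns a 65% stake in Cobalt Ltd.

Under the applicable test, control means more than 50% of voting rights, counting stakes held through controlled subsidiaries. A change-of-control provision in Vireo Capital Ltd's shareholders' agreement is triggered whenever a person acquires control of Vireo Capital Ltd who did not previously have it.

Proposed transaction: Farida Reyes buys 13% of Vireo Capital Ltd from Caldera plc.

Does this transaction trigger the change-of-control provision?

The purchase adds only to Farida's holdings (Caldera's stake shrinks), so Farida is the only person who could newly come to control Vireo.
Farida holds 80% of Caldera, so Farida controls Caldera.
Farida and Caldera together hold 63% + 37% = 100% of Vireo, so Farida controls Vireo.
So Farida already controls Vireo before the transaction.
After the purchase, Farida's direct stake in Vireo rises to 63% + 13% = 76%, and Caldera's stake falls to 24%.
Farida controlled Vireo already, so this is not a new person acquiring control; every other person's position is unchanged or reduced.
No new person acquires control, so the clause is not triggered.

No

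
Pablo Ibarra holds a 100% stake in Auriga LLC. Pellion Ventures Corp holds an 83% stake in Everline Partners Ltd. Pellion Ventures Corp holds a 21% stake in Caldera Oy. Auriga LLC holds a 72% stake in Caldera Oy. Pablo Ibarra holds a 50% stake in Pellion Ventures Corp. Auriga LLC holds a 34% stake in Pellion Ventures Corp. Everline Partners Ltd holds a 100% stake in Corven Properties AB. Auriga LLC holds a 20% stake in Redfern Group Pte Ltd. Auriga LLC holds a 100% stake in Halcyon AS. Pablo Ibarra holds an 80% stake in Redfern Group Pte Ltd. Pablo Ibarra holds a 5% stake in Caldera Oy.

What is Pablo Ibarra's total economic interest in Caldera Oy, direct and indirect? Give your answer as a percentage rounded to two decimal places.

Pablo reaches Caldera along 4 paths.
Via Auriga: 100% × 72% = 72%.
Direct stake: 5% = 5%.
Via Auriga → Pellion: 100% × 34% × 21% = 7.14%.
Via Pellion: 50% × 21% = 10.5%.
Total: 72% + 5% + 7.14% + 10.5% = 94.64%.

94.64%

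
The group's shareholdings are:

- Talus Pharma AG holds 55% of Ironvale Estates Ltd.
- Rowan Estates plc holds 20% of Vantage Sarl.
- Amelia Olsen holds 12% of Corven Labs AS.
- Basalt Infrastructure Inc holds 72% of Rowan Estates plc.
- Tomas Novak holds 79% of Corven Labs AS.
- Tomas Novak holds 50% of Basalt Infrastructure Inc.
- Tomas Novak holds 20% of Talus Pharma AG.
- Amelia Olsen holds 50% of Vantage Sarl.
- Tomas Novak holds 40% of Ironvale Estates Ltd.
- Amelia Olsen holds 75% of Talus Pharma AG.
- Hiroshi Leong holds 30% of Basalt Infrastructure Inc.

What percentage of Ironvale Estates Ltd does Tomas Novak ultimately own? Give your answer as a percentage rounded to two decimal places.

Tomas reaches Ironvale along 2 paths.
Via Talus: 20% × 55% = 11%.
Direct stake: 40% = 40%.
Total: 11% + 40% = 51%.
Rounded: 51.00%.

51.00%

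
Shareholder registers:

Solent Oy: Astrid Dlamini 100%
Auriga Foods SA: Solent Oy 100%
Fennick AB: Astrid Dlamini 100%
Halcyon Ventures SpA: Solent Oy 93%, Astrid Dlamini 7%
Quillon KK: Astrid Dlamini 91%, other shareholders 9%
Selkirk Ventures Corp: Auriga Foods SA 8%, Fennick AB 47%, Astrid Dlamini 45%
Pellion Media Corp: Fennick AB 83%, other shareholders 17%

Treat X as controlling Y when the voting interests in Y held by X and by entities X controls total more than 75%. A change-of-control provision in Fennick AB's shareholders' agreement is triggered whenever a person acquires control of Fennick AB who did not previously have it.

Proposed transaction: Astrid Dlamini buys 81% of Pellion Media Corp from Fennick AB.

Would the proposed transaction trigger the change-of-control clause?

No

The purchase adds only to Astrid's holdings (Fennick's stake shrinks), so Astrid is the only person who could newly come to control Fennick.
Astrid holds 100% of Fennick, so Astrid controls Fennick.
So Astrid already controls Fennick before the transaction.
After the purchase, Astrid holds 81% of Pellion directly, and Fennick's stake falls to 2%.
Astrid controlled Fennick already, so this is not a new person acquiring control; every other person's position is unchanged or reduced.
No new person acquires control, so the clause is not triggered.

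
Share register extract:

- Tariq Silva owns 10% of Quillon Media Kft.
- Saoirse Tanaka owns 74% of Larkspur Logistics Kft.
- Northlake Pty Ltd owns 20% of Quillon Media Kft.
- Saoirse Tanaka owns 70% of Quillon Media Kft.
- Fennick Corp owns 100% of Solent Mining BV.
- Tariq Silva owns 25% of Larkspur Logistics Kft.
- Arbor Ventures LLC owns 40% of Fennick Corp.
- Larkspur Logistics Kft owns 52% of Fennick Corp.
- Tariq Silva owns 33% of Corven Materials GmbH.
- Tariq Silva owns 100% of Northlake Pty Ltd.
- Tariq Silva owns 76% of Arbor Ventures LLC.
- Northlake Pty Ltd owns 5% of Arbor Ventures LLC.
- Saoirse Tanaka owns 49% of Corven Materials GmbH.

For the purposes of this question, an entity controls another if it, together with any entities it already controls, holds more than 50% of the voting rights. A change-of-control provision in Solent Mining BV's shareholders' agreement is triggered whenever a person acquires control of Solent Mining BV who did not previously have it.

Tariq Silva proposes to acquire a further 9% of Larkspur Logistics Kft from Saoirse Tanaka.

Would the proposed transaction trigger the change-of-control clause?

No

The purchase adds only to Tariq's holdings (Saoirse's stake shrinks), so Tariq is the only person who could newly come to control Solent.
Tariq holds 100% of Northlake, so Tariq controls Northlake.
Tariq and Northlake together hold 76% + 5% = 81% of Arbor, so Tariq controls Arbor.
Neither Tariq nor any entity Tariq controls holds any voting interest in Solent.
So before the transaction, Tariq does not control Solent.
After the purchase, Tariq's direct stake in Larkspur rises to 25% + 9% = 34%, and Saoirse's stake falls to 65%.
Tariq's side now holds 34% of Larkspur, not > 50%, so Tariq still does not control Larkspur.
After the transaction, neither Tariq nor any entity Tariq controls holds a voting interest in Solent, so Tariq still does not control it.
No new person acquires control, so the clause is not triggered.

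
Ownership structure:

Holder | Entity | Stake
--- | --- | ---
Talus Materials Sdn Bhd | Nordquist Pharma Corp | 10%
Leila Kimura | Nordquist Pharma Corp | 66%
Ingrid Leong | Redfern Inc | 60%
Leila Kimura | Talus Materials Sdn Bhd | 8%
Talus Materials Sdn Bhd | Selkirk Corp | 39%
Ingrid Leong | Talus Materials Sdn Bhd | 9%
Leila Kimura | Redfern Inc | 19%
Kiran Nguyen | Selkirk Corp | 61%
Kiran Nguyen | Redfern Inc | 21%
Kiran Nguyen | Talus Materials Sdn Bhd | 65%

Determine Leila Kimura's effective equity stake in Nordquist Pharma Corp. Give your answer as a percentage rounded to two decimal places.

Leila reaches Nordquist along 2 paths.
Via Talus: 8% × 10% = 0.8%.
Direct stake: 66% = 66%.
Total: 0.8% + 66% = 66.8%.
Rounded: 66.80%.

66.80%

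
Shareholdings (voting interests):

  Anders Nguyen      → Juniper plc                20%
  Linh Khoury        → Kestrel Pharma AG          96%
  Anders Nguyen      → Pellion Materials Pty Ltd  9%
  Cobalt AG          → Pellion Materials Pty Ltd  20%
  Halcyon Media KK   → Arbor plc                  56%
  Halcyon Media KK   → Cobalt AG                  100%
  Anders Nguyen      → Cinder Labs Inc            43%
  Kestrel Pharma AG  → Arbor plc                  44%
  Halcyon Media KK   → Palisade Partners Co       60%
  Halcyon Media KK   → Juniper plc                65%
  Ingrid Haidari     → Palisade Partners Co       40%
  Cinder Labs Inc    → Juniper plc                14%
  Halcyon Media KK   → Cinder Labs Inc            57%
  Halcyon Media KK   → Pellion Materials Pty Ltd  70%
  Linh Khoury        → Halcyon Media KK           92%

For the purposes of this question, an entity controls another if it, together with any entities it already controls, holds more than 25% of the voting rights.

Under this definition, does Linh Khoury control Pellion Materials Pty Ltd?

Yes

Linh holds 92% of Halcyon, so Linh controls Halcyon.
Halcyon holds 100% of Cobalt, so Linh controls Cobalt.
Cobalt and Halcyon together hold 20% + 70% = 90% of Pellion, so Linh controls Pellion.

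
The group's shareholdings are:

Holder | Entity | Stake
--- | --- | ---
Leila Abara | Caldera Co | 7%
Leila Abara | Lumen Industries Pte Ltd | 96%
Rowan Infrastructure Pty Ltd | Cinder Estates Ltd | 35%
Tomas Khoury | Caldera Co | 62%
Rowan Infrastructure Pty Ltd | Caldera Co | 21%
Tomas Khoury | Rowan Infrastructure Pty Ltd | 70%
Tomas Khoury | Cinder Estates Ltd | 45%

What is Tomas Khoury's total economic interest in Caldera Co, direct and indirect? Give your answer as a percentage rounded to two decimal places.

76.70%

Tomas reaches Caldera along 2 paths.
Via Rowan: 70% × 21% = 14.7%.
Direct stake: 62% = 62%.
Total: 14.7% + 62% = 76.7%.
Rounded: 76.70%.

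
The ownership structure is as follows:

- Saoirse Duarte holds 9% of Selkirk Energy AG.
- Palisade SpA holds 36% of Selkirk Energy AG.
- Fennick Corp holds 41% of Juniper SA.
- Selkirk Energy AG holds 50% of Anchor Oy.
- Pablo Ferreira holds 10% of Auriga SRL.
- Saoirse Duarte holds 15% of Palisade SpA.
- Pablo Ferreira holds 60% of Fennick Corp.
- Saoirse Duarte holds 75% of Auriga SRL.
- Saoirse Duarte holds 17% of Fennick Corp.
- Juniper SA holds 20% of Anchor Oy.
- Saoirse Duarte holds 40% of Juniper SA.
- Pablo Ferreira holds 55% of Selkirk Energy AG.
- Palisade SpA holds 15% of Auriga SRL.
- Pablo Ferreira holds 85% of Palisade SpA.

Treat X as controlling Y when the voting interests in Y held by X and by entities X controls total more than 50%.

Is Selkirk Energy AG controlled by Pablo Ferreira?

Pablo holds 85% of Palisade, so Pablo controls Palisade.
Palisade and Pablo together hold 36% + 55% = 91% of Selkirk, so Pablo controls Selkirk.

Yes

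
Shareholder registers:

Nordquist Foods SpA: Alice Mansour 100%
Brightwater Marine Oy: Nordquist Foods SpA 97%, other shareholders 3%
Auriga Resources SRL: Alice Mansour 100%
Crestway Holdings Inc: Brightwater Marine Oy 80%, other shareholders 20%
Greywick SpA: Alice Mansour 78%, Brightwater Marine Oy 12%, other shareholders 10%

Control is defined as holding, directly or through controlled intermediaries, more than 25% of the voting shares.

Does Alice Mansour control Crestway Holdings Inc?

Alice holds 100% of Nordquist, so Alice controls Nordquist.
Nordquist holds 97% of Brightwater, so Alice controls Brightwater.
Brightwater holds 80% of Crestway, so Alice controls Crestway.

Yes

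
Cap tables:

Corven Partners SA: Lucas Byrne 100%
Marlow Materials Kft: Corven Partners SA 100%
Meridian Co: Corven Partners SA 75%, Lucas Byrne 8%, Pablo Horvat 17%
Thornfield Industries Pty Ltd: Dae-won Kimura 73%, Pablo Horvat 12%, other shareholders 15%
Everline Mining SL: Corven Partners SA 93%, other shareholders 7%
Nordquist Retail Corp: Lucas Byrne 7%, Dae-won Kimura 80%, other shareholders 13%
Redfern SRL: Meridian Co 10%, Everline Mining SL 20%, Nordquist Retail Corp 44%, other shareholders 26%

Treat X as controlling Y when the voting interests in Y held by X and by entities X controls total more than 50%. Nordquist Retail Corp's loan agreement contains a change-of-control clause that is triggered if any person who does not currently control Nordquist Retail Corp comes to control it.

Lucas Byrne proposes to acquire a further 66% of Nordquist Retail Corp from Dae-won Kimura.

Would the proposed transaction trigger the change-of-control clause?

Yes

The purchase adds only to Lucas's holdings (Dae-won's stake shrinks), so Lucas is the only person who could newly come to control Nordquist.
Lucas holds 100% of Corven, so Lucas controls Corven.
Corven holds 100% of Marlow, so Lucas controls Marlow.
Corven and Lucas together hold 75% + 8% = 83% of Meridian, so Lucas controls Meridian.
Corven holds 93% of Everline, so Lucas controls Everline.
In Nordquist, Lucas's side holds only 7%, not > 50%.
So before the transaction, Lucas does not control Nordquist.
After the purchase, Lucas's direct stake in Nordquist rises to 7% + 66% = 73%, and Dae-won's stake falls to 14%.
Lucas holds 73% of Nordquist, so Lucas controls Nordquist.
Lucas did not control Nordquist before and does after, so the clause is triggered.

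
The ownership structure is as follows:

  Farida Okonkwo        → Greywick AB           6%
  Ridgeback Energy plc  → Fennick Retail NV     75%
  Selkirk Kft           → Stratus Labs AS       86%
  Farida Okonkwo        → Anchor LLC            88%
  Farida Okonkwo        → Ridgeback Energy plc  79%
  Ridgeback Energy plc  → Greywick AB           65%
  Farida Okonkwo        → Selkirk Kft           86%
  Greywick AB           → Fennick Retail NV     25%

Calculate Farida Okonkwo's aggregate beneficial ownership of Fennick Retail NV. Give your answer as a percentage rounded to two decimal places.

73.59%

Farida reaches Fennick along 3 paths.
Via Ridgeback: 79% × 75% = 59.25%.
Via Ridgeback → Greywick: 79% × 65% × 25% = 12.8375%.
Via Greywick: 6% × 25% = 1.5%.
Total: 59.25% + 12.8375% + 1.5% = 73.5875%.
Rounded: 73.59%.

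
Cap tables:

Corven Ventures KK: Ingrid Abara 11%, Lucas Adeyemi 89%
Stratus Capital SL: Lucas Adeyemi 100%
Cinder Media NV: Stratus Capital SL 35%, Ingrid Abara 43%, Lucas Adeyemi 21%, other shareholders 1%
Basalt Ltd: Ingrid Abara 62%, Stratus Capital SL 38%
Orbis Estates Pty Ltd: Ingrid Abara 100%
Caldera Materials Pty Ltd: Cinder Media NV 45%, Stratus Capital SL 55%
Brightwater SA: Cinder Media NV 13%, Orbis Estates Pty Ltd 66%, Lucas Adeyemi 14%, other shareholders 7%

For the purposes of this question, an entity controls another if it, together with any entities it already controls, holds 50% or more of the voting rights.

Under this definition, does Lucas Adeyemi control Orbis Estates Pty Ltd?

Lucas holds 89% of Corven, so Lucas controls Corven.
Lucas holds 100% of Stratus, so Lucas controls Stratus.
Stratus and Lucas together hold 35% + 21% = 56% of Cinder, so Lucas controls Cinder.
Cinder and Stratus together hold 45% + 55% = 100% of Caldera, so Lucas controls Caldera.
Neither Lucas nor any entity Lucas controls holds any voting interest in Orbis.
So Lucas does not control Orbis.

No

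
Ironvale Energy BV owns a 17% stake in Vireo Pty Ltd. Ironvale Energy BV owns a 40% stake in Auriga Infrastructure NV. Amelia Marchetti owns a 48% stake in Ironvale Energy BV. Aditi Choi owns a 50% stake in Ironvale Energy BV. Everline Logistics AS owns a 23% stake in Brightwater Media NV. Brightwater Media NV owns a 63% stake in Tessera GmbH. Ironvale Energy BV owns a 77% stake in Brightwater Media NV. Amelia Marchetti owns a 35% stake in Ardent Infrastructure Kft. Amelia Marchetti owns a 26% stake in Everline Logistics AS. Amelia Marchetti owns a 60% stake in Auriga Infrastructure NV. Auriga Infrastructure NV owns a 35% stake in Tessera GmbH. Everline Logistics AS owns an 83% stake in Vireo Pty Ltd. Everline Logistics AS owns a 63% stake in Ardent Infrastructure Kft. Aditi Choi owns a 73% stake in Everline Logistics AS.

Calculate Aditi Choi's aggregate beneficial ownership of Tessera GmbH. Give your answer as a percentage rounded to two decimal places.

Aditi reaches Tessera along 3 paths.
Via Everline → Brightwater: 73% × 23% × 63% = 10.5777%.
Via Ironvale → Brightwater: 50% × 77% × 63% = 24.255%.
Via Ironvale → Auriga: 50% × 40% × 35% = 7%.
Total: 10.5777% + 24.255% + 7% = 41.8327%.
Rounded: 41.83%.

41.83%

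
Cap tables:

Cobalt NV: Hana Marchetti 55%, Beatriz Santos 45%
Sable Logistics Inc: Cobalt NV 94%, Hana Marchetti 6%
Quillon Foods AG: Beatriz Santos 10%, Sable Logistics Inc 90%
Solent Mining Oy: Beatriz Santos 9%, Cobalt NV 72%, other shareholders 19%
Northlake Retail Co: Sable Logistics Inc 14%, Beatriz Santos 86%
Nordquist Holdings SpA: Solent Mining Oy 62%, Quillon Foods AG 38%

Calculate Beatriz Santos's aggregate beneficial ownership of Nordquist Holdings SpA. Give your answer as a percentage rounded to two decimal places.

43.93%

Beatriz reaches Nordquist along 4 paths.
Via Solent: 9% × 62% = 5.58%.
Via Cobalt → Solent: 45% × 72% × 62% = 20.088%.
Via Quillon: 10% × 38% = 3.8%.
Via Cobalt → Sable → Quillon: 45% × 94% × 90% × 38% = 14.4666%.
Total: 5.58% + 20.088% + 3.8% + 14.4666% = 43.9346%.
Rounded: 43.93%.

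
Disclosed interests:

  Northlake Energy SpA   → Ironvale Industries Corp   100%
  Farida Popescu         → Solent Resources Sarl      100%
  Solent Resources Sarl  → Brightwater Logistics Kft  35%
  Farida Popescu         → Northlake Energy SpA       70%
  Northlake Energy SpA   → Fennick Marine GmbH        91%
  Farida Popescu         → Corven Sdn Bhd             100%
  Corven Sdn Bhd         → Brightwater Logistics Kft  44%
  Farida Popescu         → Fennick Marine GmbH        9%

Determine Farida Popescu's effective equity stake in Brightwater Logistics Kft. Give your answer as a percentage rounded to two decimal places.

79.00%

Farida reaches Brightwater along 2 paths.
Via Corven: 100% × 44% = 44%.
Via Solent: 100% × 35% = 35%.
Total: 44% + 35% = 79%.
Rounded: 79.00%.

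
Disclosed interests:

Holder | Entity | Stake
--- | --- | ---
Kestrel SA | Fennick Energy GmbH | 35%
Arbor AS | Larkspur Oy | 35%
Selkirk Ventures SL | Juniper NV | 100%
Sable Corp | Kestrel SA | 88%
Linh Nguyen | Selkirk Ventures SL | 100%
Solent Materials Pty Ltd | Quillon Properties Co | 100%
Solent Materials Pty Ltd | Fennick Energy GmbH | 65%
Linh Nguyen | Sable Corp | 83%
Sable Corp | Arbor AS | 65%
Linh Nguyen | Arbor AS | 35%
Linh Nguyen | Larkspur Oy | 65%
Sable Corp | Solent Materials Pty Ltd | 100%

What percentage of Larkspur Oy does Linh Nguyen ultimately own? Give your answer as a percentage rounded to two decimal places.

96.13%

Linh reaches Larkspur along 3 paths.
Via Arbor: 35% × 35% = 12.25%.
Via Sable → Arbor: 83% × 65% × 35% = 18.8825%.
Direct stake: 65% = 65%.
Total: 12.25% + 18.8825% + 65% = 96.1325%.
Rounded: 96.13%.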